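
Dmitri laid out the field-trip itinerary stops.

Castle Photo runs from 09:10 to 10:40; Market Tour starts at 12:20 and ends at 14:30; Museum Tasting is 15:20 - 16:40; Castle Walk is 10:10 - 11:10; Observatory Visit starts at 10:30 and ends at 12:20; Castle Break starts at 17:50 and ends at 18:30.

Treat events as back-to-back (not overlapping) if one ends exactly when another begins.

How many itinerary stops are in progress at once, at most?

Sweep the timeline, counting +1 at each start and −1 at each end (ends before starts at a tie):
09:10 start Castle Photo → 1
10:10 start Castle Walk → 2
10:30 start Observatory Visit → 3
10:40 end Castle Photo → 2
11:10 end Castle Walk → 1
12:20 end Observatory Visit → 0
12:20 start Market Tour → 1
14:30 end Market Tour → 0
15:20 start Museum Tasting → 1
16:40 end Museum Tasting → 0
17:50 start Castle Break → 1
18:30 end Castle Break → 0
Peak is 3, at 10:30 (Castle Photo, Castle Walk, Observatory Visit).

3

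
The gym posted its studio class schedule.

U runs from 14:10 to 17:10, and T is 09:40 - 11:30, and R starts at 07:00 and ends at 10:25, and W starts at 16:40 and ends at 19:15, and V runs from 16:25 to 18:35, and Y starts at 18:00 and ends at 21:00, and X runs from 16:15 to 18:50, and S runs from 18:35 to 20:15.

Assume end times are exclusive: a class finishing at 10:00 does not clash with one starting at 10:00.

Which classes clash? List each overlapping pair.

R & T, S & W, S & X, S & Y, U & V, U & W, U & X, V & W, V & X, V & Y, W & X, W & Y, X & Y

Sorted by start: R, T, U, X, V, W, Y, S.
T starts before R ends → R and T overlap.
U starts after R ends, so R has no further overlaps.
U starts after T ends, so T has no further overlaps.
X starts before U ends → U and X overlap.
V starts before U ends → U and V overlap.
W starts before U ends → U and W overlap.
Y starts after U ends, so U has no further overlaps.
V starts before X ends → X and V overlap.
W starts before X ends → X and W overlap.
Y starts before X ends → X and Y overlap.
S starts before X ends → X and S overlap.
W starts before V ends → V and W overlap.
Y starts before V ends → V and Y overlap.
S starts exactly when V ends (back-to-back, no overlap).
Y starts before W ends → W and Y overlap.
S starts before W ends → W and S overlap.
S starts before Y ends → Y and S overlap.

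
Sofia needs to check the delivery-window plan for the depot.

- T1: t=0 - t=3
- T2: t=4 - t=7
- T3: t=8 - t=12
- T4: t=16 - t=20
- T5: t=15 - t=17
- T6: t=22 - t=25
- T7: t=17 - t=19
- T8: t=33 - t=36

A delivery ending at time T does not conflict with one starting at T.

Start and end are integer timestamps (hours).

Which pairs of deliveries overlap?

Two intervals overlap when each starts before the other ends.
Sorted by start: T1, T2, T3, T5, T4, T7, T6, T8.
T2 starts after T1 ends — done with T1.
T3 starts after T2 ends — done with T2.
T5 starts after T3 ends — done with T3.
T4 starts before T5 ends → T5 and T4 overlap.
T7 starts exactly when T5 ends (back-to-back, no overlap) — done with T5.
T7 starts before T4 ends → T4 and T7 overlap.
T6 starts after T4 ends — done with T4.
T6 starts after T7 ends — done with T7.
T8 starts after T6 ends.

T4 & T5, T4 & T7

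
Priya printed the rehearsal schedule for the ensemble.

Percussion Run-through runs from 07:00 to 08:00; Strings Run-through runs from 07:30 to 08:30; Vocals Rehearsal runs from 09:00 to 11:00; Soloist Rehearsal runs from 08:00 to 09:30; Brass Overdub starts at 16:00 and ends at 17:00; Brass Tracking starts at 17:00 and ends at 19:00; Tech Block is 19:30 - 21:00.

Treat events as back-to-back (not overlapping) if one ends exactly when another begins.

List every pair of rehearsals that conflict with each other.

Percussion Run-through & Strings Run-through, Soloist Rehearsal & Strings Run-through, Soloist Rehearsal & Vocals Rehearsal

Sorted by start: Percussion Run-through, Strings Run-through, Soloist Rehearsal, Vocals Rehearsal, Brass Overdub, Brass Tracking, Tech Block.
Strings Run-through starts before Percussion Run-through ends → Percussion Run-through and Strings Run-through overlap.
Soloist Rehearsal starts exactly when Percussion Run-through ends (back-to-back, no overlap), so nothing later overlaps Percussion Run-through either.
Soloist Rehearsal starts before Strings Run-through ends → Strings Run-through and Soloist Rehearsal overlap.
Vocals Rehearsal starts after Strings Run-through ends, so nothing later overlaps Strings Run-through either.
Vocals Rehearsal starts before Soloist Rehearsal ends → Soloist Rehearsal and Vocals Rehearsal overlap.
Brass Overdub starts after Soloist Rehearsal ends, so nothing later overlaps Soloist Rehearsal either.
Brass Overdub starts after Vocals Rehearsal ends, so nothing later overlaps Vocals Rehearsal either.
Brass Tracking starts exactly when Brass Overdub ends (back-to-back, no overlap), so nothing later overlaps Brass Overdub either.
Tech Block starts after Brass Tracking ends.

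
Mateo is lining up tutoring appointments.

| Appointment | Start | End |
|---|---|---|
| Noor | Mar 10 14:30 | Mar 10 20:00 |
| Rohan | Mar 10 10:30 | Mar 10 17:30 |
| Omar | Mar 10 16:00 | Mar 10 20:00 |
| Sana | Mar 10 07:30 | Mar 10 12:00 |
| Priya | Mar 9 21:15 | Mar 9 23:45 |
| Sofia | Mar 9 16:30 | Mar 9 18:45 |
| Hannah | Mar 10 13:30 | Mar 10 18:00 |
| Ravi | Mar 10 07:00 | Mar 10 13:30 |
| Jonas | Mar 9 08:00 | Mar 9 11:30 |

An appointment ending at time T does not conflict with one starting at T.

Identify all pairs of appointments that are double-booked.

Sorted by start: Jonas, Sofia, Priya, Ravi, Sana, Rohan, Hannah, Noor, Omar.
Sofia starts after Jonas ends — done with Jonas.
Priya starts after Sofia ends — done with Sofia.
Ravi starts after Priya ends — done with Priya.
Sana starts before Ravi ends → Ravi and Sana overlap.
Rohan starts before Ravi ends → Ravi and Rohan overlap.
Hannah starts exactly when Ravi ends (back-to-back, no overlap) — done with Ravi.
Rohan starts before Sana ends → Sana and Rohan overlap.
Hannah starts after Sana ends — done with Sana.
Hannah starts before Rohan ends → Rohan and Hannah overlap.
Noor starts before Rohan ends → Rohan and Noor overlap.
Omar starts before Rohan ends → Rohan and Omar overlap.
Noor starts before Hannah ends → Hannah and Noor overlap.
Omar starts before Hannah ends → Hannah and Omar overlap.
Omar starts before Noor ends → Noor and Omar overlap.

Hannah & Noor, Hannah & Omar, Hannah & Rohan, Noor & Omar, Noor & Rohan, Omar & Rohan, Ravi & Rohan, Ravi & Sana, Rohan & Sana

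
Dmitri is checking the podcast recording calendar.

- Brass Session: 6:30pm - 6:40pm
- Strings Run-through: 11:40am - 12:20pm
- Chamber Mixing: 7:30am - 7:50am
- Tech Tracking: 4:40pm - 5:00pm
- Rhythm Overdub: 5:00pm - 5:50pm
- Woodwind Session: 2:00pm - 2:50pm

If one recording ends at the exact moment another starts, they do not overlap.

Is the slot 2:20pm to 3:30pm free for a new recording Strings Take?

Chamber Mixing: ends 7:50am at or before Strings Take starts 2:20pm → clear.
Strings Run-through: ends 12:20pm at or before Strings Take starts 2:20pm → clear.
Woodwind Session: starts 2:00pm before Strings Take ends 3:30pm, and ends 2:50pm after Strings Take starts 2:20pm → overlap.
Tech Tracking: starts 4:40pm at or after Strings Take ends 3:30pm → clear.
Rhythm Overdub: starts 5:00pm at or after Strings Take ends 3:30pm → clear.
Brass Session: starts 6:30pm at or after Strings Take ends 3:30pm → clear.
Strings Take overlaps Woodwind Session.

No — it overlaps Woodwind Session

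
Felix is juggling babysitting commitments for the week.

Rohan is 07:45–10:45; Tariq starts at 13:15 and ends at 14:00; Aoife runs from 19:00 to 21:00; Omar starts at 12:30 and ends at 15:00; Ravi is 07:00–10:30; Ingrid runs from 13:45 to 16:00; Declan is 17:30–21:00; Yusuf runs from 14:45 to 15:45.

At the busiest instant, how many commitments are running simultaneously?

3

Sort all start/end points and keep a running count:
07:00 start Ravi → 1
07:45 start Rohan → 2
10:30 end Ravi → 1
10:45 end Rohan → 0
12:30 start Omar → 1
13:15 start Tariq → 2
13:45 start Ingrid → 3
14:00 end Tariq → 2
14:45 start Yusuf → 3
15:00 end Omar → 2
15:45 end Yusuf → 1
16:00 end Ingrid → 0
17:30 start Declan → 1
19:00 start Aoife → 2
21:00 end Aoife → 1
21:00 end Declan → 0
Peak is 3, at 13:45 (Ingrid, Omar, Tariq).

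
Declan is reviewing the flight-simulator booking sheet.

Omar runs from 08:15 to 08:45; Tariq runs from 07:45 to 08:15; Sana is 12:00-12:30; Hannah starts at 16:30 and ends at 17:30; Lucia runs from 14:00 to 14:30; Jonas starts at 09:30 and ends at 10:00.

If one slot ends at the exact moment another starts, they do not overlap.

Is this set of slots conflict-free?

Sorted by start: Tariq, Omar, Jonas, Sana, Lucia, Hannah.
Omar starts exactly when Tariq ends (back-to-back, no overlap), so Tariq has no further overlaps.
Jonas starts after Omar ends, so Omar has no further overlaps.
Sana starts after Jonas ends, so Jonas has no further overlaps.
Lucia starts after Sana ends, so Sana has no further overlaps.
Hannah starts after Lucia ends.
Every pair is clear; the schedule has no overlaps.

Yes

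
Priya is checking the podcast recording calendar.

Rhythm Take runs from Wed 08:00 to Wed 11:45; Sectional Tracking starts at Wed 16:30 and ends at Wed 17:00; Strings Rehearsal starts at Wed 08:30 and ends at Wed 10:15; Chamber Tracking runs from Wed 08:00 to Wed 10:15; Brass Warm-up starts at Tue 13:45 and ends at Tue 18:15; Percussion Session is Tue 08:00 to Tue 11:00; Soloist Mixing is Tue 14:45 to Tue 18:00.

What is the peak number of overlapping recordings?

Sort all start/end points and keep a running count:
Tue 08:00 start Percussion Session → 1
Tue 11:00 end Percussion Session → 0
Tue 13:45 start Brass Warm-up → 1
Tue 14:45 start Soloist Mixing → 2
Tue 18:00 end Soloist Mixing → 1
Tue 18:15 end Brass Warm-up → 0
Wed 08:00 start Chamber Tracking → 1
Wed 08:00 start Rhythm Take → 2
Wed 08:30 start Strings Rehearsal → 3
Wed 10:15 end Chamber Tracking → 2
Wed 10:15 end Strings Rehearsal → 1
Wed 11:45 end Rhythm Take → 0
Wed 16:30 start Sectional Tracking → 1
Wed 17:00 end Sectional Tracking → 0
Peak is 3, at Wed 08:30 (Chamber Tracking, Rhythm Take, Strings Rehearsal).

3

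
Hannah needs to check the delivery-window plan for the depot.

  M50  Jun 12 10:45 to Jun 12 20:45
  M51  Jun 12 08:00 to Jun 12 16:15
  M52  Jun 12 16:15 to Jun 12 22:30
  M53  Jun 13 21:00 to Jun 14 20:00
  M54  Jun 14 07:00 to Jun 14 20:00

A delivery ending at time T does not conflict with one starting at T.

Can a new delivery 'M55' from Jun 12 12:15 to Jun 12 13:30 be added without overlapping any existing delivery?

M51: starts Jun 12 08:00 before M55 ends Jun 12 13:30, and ends Jun 12 16:15 after M55 starts Jun 12 12:15 → overlap.
M50: starts Jun 12 10:45 before M55 ends Jun 12 13:30, and ends Jun 12 20:45 after M55 starts Jun 12 12:15 → overlap.
M52: starts Jun 12 16:15 at or after M55 ends Jun 12 13:30 → clear.
M53: starts Jun 13 21:00 at or after M55 ends Jun 12 13:30 → clear.
M54: starts Jun 14 07:00 at or after M55 ends Jun 12 13:30 → clear.
M55 overlaps M50, M51.

No — it overlaps M50, M51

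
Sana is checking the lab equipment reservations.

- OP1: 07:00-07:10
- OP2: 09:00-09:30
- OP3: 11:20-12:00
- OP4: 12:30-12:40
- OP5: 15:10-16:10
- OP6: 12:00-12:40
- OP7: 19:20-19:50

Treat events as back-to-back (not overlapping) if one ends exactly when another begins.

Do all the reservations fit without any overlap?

Sorted by start: OP1, OP2, OP3, OP6, OP4, OP5, OP7.
OP2 starts after OP1 ends — done with OP1.
OP3 starts after OP2 ends — done with OP2.
OP6 starts exactly when OP3 ends (back-to-back, no overlap) — done with OP3.
OP4 starts before OP6 ends → OP6 and OP4 overlap.
That's a conflict, so the schedule is not conflict-free.

No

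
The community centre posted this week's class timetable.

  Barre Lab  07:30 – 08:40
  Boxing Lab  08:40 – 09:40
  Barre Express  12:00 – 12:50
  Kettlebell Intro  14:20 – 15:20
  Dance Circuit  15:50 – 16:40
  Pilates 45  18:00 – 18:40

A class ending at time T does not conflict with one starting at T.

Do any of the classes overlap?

Check each pair: they overlap iff neither finishes before the other starts.
Sorted by start: Barre Lab, Boxing Lab, Barre Express, Kettlebell Intro, Dance Circuit, Pilates 45.
Boxing Lab starts exactly when Barre Lab ends (back-to-back, no overlap), so Barre Lab has no further overlaps.
Barre Express starts after Boxing Lab ends, so Boxing Lab has no further overlaps.
Kettlebell Intro starts after Barre Express ends, so Barre Express has no further overlaps.
Dance Circuit starts after Kettlebell Intro ends, so Kettlebell Intro has no further overlaps.
Pilates 45 starts after Dance Circuit ends.
Every pair is clear; the schedule has no overlaps.

No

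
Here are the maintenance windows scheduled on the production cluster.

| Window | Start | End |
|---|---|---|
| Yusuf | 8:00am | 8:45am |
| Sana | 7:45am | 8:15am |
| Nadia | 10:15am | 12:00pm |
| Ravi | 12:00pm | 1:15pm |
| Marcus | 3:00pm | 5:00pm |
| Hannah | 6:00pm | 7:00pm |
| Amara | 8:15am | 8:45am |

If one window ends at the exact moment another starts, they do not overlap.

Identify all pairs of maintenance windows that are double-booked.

Sorted by start: Sana, Yusuf, Amara, Nadia, Ravi, Marcus, Hannah.
Yusuf starts before Sana ends → Sana and Yusuf overlap.
Amara starts exactly when Sana ends (back-to-back, no overlap); Sana is clear from here.
Amara starts before Yusuf ends → Yusuf and Amara overlap.
Nadia starts after Yusuf ends; Yusuf is clear from here.
Nadia starts after Amara ends; Amara is clear from here.
Ravi starts exactly when Nadia ends (back-to-back, no overlap); Nadia is clear from here.
Marcus starts after Ravi ends; Ravi is clear from here.
Hannah starts after Marcus ends.

Amara & Yusuf, Sana & Yusuf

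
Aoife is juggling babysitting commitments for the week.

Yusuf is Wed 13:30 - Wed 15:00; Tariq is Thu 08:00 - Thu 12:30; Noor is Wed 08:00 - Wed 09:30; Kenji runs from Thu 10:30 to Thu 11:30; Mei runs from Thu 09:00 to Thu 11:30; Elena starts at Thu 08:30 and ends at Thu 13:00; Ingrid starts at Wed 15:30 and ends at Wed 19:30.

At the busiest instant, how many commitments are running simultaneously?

Sort all start/end points and keep a running count:
Wed 08:00 start Noor → 1
Wed 09:30 end Noor → 0
Wed 13:30 start Yusuf → 1
Wed 15:00 end Yusuf → 0
Wed 15:30 start Ingrid → 1
Wed 19:30 end Ingrid → 0
Thu 08:00 start Tariq → 1
Thu 08:30 start Elena → 2
Thu 09:00 start Mei → 3
Thu 10:30 start Kenji → 4
Thu 11:30 end Kenji → 3
Thu 11:30 end Mei → 2
Thu 12:30 end Tariq → 1
Thu 13:00 end Elena → 0
Peak is 4, at Thu 10:30 (Elena, Kenji, Mei, Tariq).

4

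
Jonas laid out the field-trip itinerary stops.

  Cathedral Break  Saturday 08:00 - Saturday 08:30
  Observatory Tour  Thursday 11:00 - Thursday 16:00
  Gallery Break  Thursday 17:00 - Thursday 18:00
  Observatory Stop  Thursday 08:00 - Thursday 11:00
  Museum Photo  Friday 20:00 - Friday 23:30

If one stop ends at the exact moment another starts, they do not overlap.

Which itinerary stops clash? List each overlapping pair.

none

Sorted by start: Observatory Stop, Observatory Tour, Gallery Break, Museum Photo, Cathedral Break.
Observatory Tour starts exactly when Observatory Stop ends (back-to-back, no overlap); Observatory Stop is clear from here.
Gallery Break starts after Observatory Tour ends; Observatory Tour is clear from here.
Museum Photo starts after Gallery Break ends; Gallery Break is clear from here.
Cathedral Break starts after Museum Photo ends.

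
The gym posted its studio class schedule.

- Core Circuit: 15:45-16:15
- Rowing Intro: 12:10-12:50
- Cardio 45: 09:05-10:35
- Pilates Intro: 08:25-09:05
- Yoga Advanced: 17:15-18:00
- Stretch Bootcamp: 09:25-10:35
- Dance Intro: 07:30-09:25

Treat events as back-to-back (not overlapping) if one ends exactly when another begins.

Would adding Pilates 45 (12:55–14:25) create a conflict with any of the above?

Dance Intro: ends 09:25 at or before Pilates 45 starts 12:55 → clear.
Pilates Intro: ends 09:05 at or before Pilates 45 starts 12:55 → clear.
Cardio 45: ends 10:35 at or before Pilates 45 starts 12:55 → clear.
Stretch Bootcamp: ends 10:35 at or before Pilates 45 starts 12:55 → clear.
Rowing Intro: ends 12:50 at or before Pilates 45 starts 12:55 → clear.
Core Circuit: starts 15:45 at or after Pilates 45 ends 14:25 → clear.
Yoga Advanced: starts 17:15 at or after Pilates 45 ends 14:25 → clear.

No — it doesn't clash with anything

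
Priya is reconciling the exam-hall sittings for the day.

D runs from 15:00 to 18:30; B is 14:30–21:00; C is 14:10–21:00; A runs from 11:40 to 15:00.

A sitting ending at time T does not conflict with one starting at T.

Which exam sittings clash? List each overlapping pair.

Sorted by start: A, C, B, D.
C starts before A ends → A and C overlap.
B starts before A ends → A and B overlap.
D starts exactly when A ends (back-to-back, no overlap).
B starts before C ends → C and B overlap.
D starts before C ends → C and D overlap.
D starts before B ends → B and D overlap.

A & B, A & C, B & C, B & D, C & D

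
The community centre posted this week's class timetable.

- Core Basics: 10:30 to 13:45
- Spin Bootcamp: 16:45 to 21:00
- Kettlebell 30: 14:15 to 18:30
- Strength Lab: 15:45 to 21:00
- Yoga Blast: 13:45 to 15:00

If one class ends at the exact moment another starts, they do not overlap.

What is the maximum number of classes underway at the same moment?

3

Sweep the timeline, counting +1 at each start and −1 at each end (ends before starts at a tie):
10:30 start Core Basics → 1
13:45 end Core Basics → 0
13:45 start Yoga Blast → 1
14:15 start Kettlebell 30 → 2
15:00 end Yoga Blast → 1
15:45 start Strength Lab → 2
16:45 start Spin Bootcamp → 3
18:30 end Kettlebell 30 → 2
21:00 end Spin Bootcamp → 1
21:00 end Strength Lab → 0
Peak is 3, at 16:45 (Kettlebell 30, Spin Bootcamp, Strength Lab).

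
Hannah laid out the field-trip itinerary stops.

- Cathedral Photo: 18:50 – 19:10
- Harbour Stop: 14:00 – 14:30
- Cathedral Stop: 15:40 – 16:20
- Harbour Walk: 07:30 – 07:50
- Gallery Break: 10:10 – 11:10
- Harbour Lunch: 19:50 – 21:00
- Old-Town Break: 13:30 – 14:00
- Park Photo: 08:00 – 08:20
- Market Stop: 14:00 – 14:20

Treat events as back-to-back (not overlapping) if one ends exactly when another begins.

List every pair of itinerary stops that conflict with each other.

Two intervals overlap when each starts before the other ends.
Sorted by start: Harbour Walk, Park Photo, Gallery Break, Old-Town Break, Harbour Stop, Market Stop, Cathedral Stop, Cathedral Photo, Harbour Lunch.
Park Photo starts after Harbour Walk ends, so Harbour Walk has no further overlaps.
Gallery Break starts after Park Photo ends, so Park Photo has no further overlaps.
Old-Town Break starts after Gallery Break ends, so Gallery Break has no further overlaps.
Harbour Stop starts exactly when Old-Town Break ends (back-to-back, no overlap), so Old-Town Break has no further overlaps.
Market Stop starts before Harbour Stop ends → Harbour Stop and Market Stop overlap.
Cathedral Stop starts after Harbour Stop ends, so Harbour Stop has no further overlaps.
Cathedral Stop starts after Market Stop ends, so Market Stop has no further overlaps.
Cathedral Photo starts after Cathedral Stop ends, so Cathedral Stop has no further overlaps.
Harbour Lunch starts after Cathedral Photo ends.

Harbour Stop & Market Stop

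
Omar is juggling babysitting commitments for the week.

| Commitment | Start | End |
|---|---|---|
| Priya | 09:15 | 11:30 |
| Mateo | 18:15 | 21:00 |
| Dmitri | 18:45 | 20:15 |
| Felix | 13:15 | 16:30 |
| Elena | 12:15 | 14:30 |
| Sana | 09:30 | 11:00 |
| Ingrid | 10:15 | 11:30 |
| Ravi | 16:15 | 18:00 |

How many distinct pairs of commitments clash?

6

Check each pair: they overlap iff neither finishes before the other starts.
Sorted by start: Priya, Sana, Ingrid, Elena, Felix, Ravi, Mateo, Dmitri.
Sana starts before Priya ends → Priya and Sana overlap.
Ingrid starts before Priya ends → Priya and Ingrid overlap.
Elena starts after Priya ends — done with Priya.
Ingrid starts before Sana ends → Sana and Ingrid overlap.
Elena starts after Sana ends — done with Sana.
Elena starts after Ingrid ends — done with Ingrid.
Felix starts before Elena ends → Elena and Felix overlap.
Ravi starts after Elena ends — done with Elena.
Ravi starts before Felix ends → Felix and Ravi overlap.
Mateo starts after Felix ends — done with Felix.
Mateo starts after Ravi ends — done with Ravi.
Dmitri starts before Mateo ends → Mateo and Dmitri overlap.
Overlapping pairs: Dmitri & Mateo, Elena & Felix, Felix & Ravi, Ingrid & Priya, Ingrid & Sana, Priya & Sana — 6 in total.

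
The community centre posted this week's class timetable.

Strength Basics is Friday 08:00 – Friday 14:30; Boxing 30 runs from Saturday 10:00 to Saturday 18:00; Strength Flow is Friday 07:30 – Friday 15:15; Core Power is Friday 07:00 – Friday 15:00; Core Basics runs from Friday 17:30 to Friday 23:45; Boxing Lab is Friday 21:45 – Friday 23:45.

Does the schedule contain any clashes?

Yes

Sorted by start: Core Power, Strength Flow, Strength Basics, Core Basics, Boxing Lab, Boxing 30.
Strength Flow starts before Core Power ends → Core Power and Strength Flow overlap.
That's a conflict, so the schedule is not conflict-free.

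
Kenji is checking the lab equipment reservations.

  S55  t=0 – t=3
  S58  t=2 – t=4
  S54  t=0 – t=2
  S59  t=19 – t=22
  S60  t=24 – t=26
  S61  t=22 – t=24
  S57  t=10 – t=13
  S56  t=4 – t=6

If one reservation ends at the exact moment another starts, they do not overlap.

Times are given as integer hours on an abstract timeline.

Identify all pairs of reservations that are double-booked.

S54 & S55, S55 & S58

Sorted by start: S54, S55, S58, S56, S57, S59, S61, S60.
S55 starts before S54 ends → S54 and S55 overlap.
S58 starts exactly when S54 ends (back-to-back, no overlap) — done with S54.
S58 starts before S55 ends → S55 and S58 overlap.
S56 starts after S55 ends — done with S55.
S56 starts exactly when S58 ends (back-to-back, no overlap) — done with S58.
S57 starts after S56 ends — done with S56.
S59 starts after S57 ends — done with S57.
S61 starts exactly when S59 ends (back-to-back, no overlap) — done with S59.
S60 starts exactly when S61 ends (back-to-back, no overlap).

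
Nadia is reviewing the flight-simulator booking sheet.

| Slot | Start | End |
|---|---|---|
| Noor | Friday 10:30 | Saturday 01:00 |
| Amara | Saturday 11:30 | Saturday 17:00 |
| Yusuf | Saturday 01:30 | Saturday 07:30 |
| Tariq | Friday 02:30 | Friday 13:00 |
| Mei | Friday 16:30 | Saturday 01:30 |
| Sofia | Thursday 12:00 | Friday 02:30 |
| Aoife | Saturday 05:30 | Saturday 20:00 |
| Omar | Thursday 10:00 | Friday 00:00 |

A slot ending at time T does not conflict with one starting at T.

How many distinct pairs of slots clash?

5

Sorted by start: Omar, Sofia, Tariq, Noor, Mei, Yusuf, Aoife, Amara.
Sofia starts before Omar ends → Omar and Sofia overlap.
Tariq starts after Omar ends; Omar is clear from here.
Tariq starts exactly when Sofia ends (back-to-back, no overlap); Sofia is clear from here.
Noor starts before Tariq ends → Tariq and Noor overlap.
Mei starts after Tariq ends; Tariq is clear from here.
Mei starts before Noor ends → Noor and Mei overlap.
Yusuf starts after Noor ends; Noor is clear from here.
Yusuf starts exactly when Mei ends (back-to-back, no overlap); Mei is clear from here.
Aoife starts before Yusuf ends → Yusuf and Aoife overlap.
Amara starts after Yusuf ends.
Amara starts before Aoife ends → Aoife and Amara overlap.
Overlapping pairs: Amara & Aoife, Aoife & Yusuf, Mei & Noor, Noor & Tariq, Omar & Sofia — 5 in total.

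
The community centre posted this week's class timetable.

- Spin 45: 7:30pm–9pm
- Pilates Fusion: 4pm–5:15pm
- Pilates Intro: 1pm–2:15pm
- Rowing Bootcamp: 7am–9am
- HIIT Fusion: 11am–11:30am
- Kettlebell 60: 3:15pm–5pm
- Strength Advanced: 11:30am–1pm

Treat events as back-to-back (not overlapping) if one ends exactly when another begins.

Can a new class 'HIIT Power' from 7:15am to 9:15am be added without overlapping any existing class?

No — it overlaps Rowing Bootcamp

Rowing Bootcamp: starts 7am before HIIT Power ends 9:15am, and ends 9am after HIIT Power starts 7:15am → overlap.
HIIT Fusion: starts 11am at or after HIIT Power ends 9:15am → clear.
Strength Advanced: starts 11:30am at or after HIIT Power ends 9:15am → clear.
Pilates Intro: starts 1pm at or after HIIT Power ends 9:15am → clear.
Kettlebell 60: starts 3:15pm at or after HIIT Power ends 9:15am → clear.
Pilates Fusion: starts 4pm at or after HIIT Power ends 9:15am → clear.
Spin 45: starts 7:30pm at or after HIIT Power ends 9:15am → clear.
HIIT Power overlaps Rowing Bootcamp.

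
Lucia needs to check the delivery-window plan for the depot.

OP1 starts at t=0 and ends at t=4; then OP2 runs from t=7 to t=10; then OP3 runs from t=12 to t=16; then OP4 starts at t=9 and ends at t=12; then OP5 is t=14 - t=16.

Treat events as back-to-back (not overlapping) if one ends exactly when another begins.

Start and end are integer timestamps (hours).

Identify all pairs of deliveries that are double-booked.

Sorted by start: OP1, OP2, OP4, OP3, OP5.
OP2 starts after OP1 ends — done with OP1.
OP4 starts before OP2 ends → OP2 and OP4 overlap.
OP3 starts after OP2 ends — done with OP2.
OP3 starts exactly when OP4 ends (back-to-back, no overlap) — done with OP4.
OP5 starts before OP3 ends → OP3 and OP5 overlap.

OP2 & OP4, OP3 & OP5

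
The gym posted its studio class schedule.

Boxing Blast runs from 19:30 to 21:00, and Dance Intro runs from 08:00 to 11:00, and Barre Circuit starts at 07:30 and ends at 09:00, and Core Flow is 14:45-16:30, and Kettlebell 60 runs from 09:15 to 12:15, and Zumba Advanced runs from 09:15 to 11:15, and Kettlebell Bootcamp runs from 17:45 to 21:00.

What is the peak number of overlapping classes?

Sort all start/end points and keep a running count:
07:30 start Barre Circuit → 1
08:00 start Dance Intro → 2
09:00 end Barre Circuit → 1
09:15 start Kettlebell 60 → 2
09:15 start Zumba Advanced → 3
11:00 end Dance Intro → 2
11:15 end Zumba Advanced → 1
12:15 end Kettlebell 60 → 0
14:45 start Core Flow → 1
16:30 end Core Flow → 0
17:45 start Kettlebell Bootcamp → 1
19:30 start Boxing Blast → 2
21:00 end Boxing Blast → 1
21:00 end Kettlebell Bootcamp → 0
Peak is 3, at 09:15 (Dance Intro, Kettlebell 60, Zumba Advanced).

3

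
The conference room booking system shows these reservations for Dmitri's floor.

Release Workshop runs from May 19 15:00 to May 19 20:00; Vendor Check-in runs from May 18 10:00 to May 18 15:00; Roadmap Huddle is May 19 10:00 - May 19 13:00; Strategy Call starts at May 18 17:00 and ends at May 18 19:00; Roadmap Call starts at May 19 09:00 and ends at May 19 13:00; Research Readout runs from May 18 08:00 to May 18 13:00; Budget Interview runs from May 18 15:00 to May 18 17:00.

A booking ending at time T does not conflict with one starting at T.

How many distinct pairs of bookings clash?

Two intervals overlap when each starts before the other ends.
Sorted by start: Research Readout, Vendor Check-in, Budget Interview, Strategy Call, Roadmap Call, Roadmap Huddle, Release Workshop.
Vendor Check-in starts before Research Readout ends → Research Readout and Vendor Check-in overlap.
Budget Interview starts after Research Readout ends, so Research Readout has no further overlaps.
Budget Interview starts exactly when Vendor Check-in ends (back-to-back, no overlap), so Vendor Check-in has no further overlaps.
Strategy Call starts exactly when Budget Interview ends (back-to-back, no overlap), so Budget Interview has no further overlaps.
Roadmap Call starts after Strategy Call ends, so Strategy Call has no further overlaps.
Roadmap Huddle starts before Roadmap Call ends → Roadmap Call and Roadmap Huddle overlap.
Release Workshop starts after Roadmap Call ends.
Release Workshop starts after Roadmap Huddle ends.
Overlapping pairs: Research Readout & Vendor Check-in, Roadmap Call & Roadmap Huddle — 2 in total.

2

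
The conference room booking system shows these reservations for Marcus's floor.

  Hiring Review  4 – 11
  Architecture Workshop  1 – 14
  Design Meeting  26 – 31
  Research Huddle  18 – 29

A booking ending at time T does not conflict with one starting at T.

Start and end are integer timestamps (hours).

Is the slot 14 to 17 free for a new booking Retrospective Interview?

Architecture Workshop: ends 14 at or before Retrospective Interview starts 14 → clear.
Hiring Review: ends 11 at or before Retrospective Interview starts 14 → clear.
Research Huddle: starts 18 at or after Retrospective Interview ends 17 → clear.
Design Meeting: starts 26 at or after Retrospective Interview ends 17 → clear.

Yes — the slot is free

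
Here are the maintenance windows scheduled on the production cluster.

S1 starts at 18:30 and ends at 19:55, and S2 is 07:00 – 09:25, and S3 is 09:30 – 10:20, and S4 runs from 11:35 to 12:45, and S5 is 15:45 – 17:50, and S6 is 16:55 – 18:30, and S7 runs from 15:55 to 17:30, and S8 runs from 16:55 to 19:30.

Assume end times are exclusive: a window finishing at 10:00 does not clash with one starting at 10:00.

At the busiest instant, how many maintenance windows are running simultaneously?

4

Sweep the timeline, counting +1 at each start and −1 at each end (ends before starts at a tie):
07:00 start S2 → 1
09:25 end S2 → 0
09:30 start S3 → 1
10:20 end S3 → 0
11:35 start S4 → 1
12:45 end S4 → 0
15:45 start S5 → 1
15:55 start S7 → 2
16:55 start S6 → 3
16:55 start S8 → 4
17:30 end S7 → 3
17:50 end S5 → 2
18:30 end S6 → 1
18:30 start S1 → 2
19:30 end S8 → 1
19:55 end S1 → 0
Peak is 4, at 16:55 (S5, S6, S7, S8).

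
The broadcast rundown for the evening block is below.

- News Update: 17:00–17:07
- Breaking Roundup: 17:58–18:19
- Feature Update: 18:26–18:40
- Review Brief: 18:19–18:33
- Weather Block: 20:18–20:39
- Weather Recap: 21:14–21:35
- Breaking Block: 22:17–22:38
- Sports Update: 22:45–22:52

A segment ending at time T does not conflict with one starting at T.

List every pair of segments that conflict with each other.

Check each pair: they overlap iff neither finishes before the other starts.
Sorted by start: News Update, Breaking Roundup, Review Brief, Feature Update, Weather Block, Weather Recap, Breaking Block, Sports Update.
Breaking Roundup starts after News Update ends, so News Update has no further overlaps.
Review Brief starts exactly when Breaking Roundup ends (back-to-back, no overlap), so Breaking Roundup has no further overlaps.
Feature Update starts before Review Brief ends → Review Brief and Feature Update overlap.
Weather Block starts after Review Brief ends, so Review Brief has no further overlaps.
Weather Block starts after Feature Update ends, so Feature Update has no further overlaps.
Weather Recap starts after Weather Block ends, so Weather Block has no further overlaps.
Breaking Block starts after Weather Recap ends, so Weather Recap has no further overlaps.
Sports Update starts after Breaking Block ends.

Feature Update & Review Brief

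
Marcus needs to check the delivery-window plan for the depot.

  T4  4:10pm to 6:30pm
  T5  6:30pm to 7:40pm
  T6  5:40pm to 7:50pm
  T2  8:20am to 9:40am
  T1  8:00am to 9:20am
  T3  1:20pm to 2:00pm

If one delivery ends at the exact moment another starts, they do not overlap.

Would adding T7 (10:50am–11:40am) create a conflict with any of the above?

T1: ends 9:20am at or before T7 starts 10:50am → clear.
T2: ends 9:40am at or before T7 starts 10:50am → clear.
T3: starts 1:20pm at or after T7 ends 11:40am → clear.
T4: starts 4:10pm at or after T7 ends 11:40am → clear.
T6: starts 5:40pm at or after T7 ends 11:40am → clear.
T5: starts 6:30pm at or after T7 ends 11:40am → clear.

No — it doesn't clash with anything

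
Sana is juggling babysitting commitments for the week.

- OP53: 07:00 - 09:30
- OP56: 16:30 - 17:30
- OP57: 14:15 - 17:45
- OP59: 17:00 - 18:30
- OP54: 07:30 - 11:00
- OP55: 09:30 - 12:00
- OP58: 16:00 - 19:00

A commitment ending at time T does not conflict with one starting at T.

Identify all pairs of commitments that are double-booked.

Sorted by start: OP53, OP54, OP55, OP57, OP58, OP56, OP59.
OP54 starts before OP53 ends → OP53 and OP54 overlap.
OP55 starts exactly when OP53 ends (back-to-back, no overlap), so nothing later overlaps OP53 either.
OP55 starts before OP54 ends → OP54 and OP55 overlap.
OP57 starts after OP54 ends, so nothing later overlaps OP54 either.
OP57 starts after OP55 ends, so nothing later overlaps OP55 either.
OP58 starts before OP57 ends → OP57 and OP58 overlap.
OP56 starts before OP57 ends → OP57 and OP56 overlap.
OP59 starts before OP57 ends → OP57 and OP59 overlap.
OP56 starts before OP58 ends → OP58 and OP56 overlap.
OP59 starts before OP58 ends → OP58 and OP59 overlap.
OP59 starts before OP56 ends → OP56 and OP59 overlap.

OP53 & OP54, OP54 & OP55, OP56 & OP57, OP56 & OP58, OP56 & OP59, OP57 & OP58, OP57 & OP59, OP58 & OP59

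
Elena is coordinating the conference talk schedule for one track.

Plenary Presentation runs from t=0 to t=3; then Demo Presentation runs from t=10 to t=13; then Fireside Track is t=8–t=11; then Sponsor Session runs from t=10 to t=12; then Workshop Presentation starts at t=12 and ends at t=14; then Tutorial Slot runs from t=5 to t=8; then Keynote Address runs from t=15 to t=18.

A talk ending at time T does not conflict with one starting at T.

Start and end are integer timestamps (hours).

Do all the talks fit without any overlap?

No

Check each pair: they overlap iff neither finishes before the other starts.
Sorted by start: Plenary Presentation, Tutorial Slot, Fireside Track, Sponsor Session, Demo Presentation, Workshop Presentation, Keynote Address.
Tutorial Slot starts after Plenary Presentation ends; Plenary Presentation is clear from here.
Fireside Track starts exactly when Tutorial Slot ends (back-to-back, no overlap); Tutorial Slot is clear from here.
Sponsor Session starts before Fireside Track ends → Fireside Track and Sponsor Session overlap.
That's a conflict, so the schedule is not conflict-free.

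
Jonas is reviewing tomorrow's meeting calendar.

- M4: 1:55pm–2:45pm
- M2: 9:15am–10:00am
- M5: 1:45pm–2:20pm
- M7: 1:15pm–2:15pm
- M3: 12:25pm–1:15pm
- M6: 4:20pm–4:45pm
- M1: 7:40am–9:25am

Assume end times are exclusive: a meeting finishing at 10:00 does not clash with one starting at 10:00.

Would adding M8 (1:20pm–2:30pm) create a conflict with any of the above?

Yes — it overlaps M4, M5, M7

M1: ends 9:25am at or before M8 starts 1:20pm → clear.
M2: ends 10:00am at or before M8 starts 1:20pm → clear.
M3: ends 1:15pm at or before M8 starts 1:20pm → clear.
M7: starts 1:15pm before M8 ends 2:30pm, and ends 2:15pm after M8 starts 1:20pm → overlap.
M5: starts 1:45pm before M8 ends 2:30pm, and ends 2:20pm after M8 starts 1:20pm → overlap.
M4: starts 1:55pm before M8 ends 2:30pm, and ends 2:45pm after M8 starts 1:20pm → overlap.
M6: starts 4:20pm at or after M8 ends 2:30pm → clear.
M8 overlaps M4, M5, M7.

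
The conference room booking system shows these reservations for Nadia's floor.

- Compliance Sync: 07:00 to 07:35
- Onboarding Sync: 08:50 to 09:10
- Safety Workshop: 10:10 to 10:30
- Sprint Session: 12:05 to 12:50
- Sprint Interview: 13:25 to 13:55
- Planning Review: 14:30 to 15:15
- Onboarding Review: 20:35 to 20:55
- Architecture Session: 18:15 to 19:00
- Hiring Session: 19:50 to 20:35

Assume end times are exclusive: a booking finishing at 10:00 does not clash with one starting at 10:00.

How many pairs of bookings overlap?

0

Sorted by start: Compliance Sync, Onboarding Sync, Safety Workshop, Sprint Session, Sprint Interview, Planning Review, Architecture Session, Hiring Session, Onboarding Review.
Onboarding Sync starts after Compliance Sync ends; Compliance Sync is clear from here.
Safety Workshop starts after Onboarding Sync ends; Onboarding Sync is clear from here.
Sprint Session starts after Safety Workshop ends; Safety Workshop is clear from here.
Sprint Interview starts after Sprint Session ends; Sprint Session is clear from here.
Planning Review starts after Sprint Interview ends; Sprint Interview is clear from here.
Architecture Session starts after Planning Review ends; Planning Review is clear from here.
Hiring Session starts after Architecture Session ends; Architecture Session is clear from here.
Onboarding Review starts exactly when Hiring Session ends (back-to-back, no overlap).
No pair overlaps.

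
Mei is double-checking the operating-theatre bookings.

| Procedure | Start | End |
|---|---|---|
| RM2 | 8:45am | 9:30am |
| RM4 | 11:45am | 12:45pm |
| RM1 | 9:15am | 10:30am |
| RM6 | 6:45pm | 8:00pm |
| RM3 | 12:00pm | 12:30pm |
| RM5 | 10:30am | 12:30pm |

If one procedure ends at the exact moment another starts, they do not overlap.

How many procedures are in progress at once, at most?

Walk through starts and ends in time order (an end at T is processed before a start at T):
8:45am start RM2 → 1
9:15am start RM1 → 2
9:30am end RM2 → 1
10:30am end RM1 → 0
10:30am start RM5 → 1
11:45am start RM4 → 2
12:00pm start RM3 → 3
12:30pm end RM3 → 2
12:30pm end RM5 → 1
12:45pm end RM4 → 0
6:45pm start RM6 → 1
8:00pm end RM6 → 0
Peak is 3, at 12:00pm (RM3, RM4, RM5).

3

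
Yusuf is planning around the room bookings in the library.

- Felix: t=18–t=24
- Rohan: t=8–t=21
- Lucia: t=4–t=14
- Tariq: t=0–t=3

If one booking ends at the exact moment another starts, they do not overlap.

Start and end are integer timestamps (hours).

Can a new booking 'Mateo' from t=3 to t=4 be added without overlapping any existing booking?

Tariq: ends t=3 at or before Mateo starts t=3 → clear.
Lucia: starts t=4 at or after Mateo ends t=4 → clear.
Rohan: starts t=8 at or after Mateo ends t=4 → clear.
Felix: starts t=18 at or after Mateo ends t=4 → clear.

Yes — the slot is free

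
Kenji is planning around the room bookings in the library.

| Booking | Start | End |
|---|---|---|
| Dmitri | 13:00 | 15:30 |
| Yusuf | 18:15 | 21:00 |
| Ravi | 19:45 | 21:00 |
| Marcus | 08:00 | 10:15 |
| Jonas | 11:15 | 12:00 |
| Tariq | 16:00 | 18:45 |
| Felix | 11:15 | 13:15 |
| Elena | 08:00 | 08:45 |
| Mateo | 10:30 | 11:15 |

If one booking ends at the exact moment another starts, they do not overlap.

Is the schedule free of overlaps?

Sorted by start: Marcus, Elena, Mateo, Jonas, Felix, Dmitri, Tariq, Yusuf, Ravi.
Elena starts before Marcus ends → Marcus and Elena overlap.
That's a conflict, so the schedule is not conflict-free.

No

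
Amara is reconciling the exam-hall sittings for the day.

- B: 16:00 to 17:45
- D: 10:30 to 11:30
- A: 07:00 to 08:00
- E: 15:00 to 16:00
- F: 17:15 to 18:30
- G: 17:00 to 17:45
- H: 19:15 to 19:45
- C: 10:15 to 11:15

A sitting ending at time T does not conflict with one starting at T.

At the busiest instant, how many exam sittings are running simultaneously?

Walk through starts and ends in time order (an end at T is processed before a start at T):
07:00 start A → 1
08:00 end A → 0
10:15 start C → 1
10:30 start D → 2
11:15 end C → 1
11:30 end D → 0
15:00 start E → 1
16:00 end E → 0
16:00 start B → 1
17:00 start G → 2
17:15 start F → 3
17:45 end B → 2
17:45 end G → 1
18:30 end F → 0
19:15 start H → 1
19:45 end H → 0
Peak is 3, at 17:15 (B, F, G).

3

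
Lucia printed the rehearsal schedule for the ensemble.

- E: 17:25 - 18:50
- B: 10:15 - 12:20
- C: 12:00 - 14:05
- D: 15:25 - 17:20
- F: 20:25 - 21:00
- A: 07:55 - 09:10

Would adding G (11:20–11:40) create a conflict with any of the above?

Yes — it overlaps B

A: ends 09:10 at or before G starts 11:20 → clear.
B: starts 10:15 before G ends 11:40, and ends 12:20 after G starts 11:20 → overlap.
C: starts 12:00 at or after G ends 11:40 → clear.
D: starts 15:25 at or after G ends 11:40 → clear.
E: starts 17:25 at or after G ends 11:40 → clear.
F: starts 20:25 at or after G ends 11:40 → clear.
G overlaps B.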